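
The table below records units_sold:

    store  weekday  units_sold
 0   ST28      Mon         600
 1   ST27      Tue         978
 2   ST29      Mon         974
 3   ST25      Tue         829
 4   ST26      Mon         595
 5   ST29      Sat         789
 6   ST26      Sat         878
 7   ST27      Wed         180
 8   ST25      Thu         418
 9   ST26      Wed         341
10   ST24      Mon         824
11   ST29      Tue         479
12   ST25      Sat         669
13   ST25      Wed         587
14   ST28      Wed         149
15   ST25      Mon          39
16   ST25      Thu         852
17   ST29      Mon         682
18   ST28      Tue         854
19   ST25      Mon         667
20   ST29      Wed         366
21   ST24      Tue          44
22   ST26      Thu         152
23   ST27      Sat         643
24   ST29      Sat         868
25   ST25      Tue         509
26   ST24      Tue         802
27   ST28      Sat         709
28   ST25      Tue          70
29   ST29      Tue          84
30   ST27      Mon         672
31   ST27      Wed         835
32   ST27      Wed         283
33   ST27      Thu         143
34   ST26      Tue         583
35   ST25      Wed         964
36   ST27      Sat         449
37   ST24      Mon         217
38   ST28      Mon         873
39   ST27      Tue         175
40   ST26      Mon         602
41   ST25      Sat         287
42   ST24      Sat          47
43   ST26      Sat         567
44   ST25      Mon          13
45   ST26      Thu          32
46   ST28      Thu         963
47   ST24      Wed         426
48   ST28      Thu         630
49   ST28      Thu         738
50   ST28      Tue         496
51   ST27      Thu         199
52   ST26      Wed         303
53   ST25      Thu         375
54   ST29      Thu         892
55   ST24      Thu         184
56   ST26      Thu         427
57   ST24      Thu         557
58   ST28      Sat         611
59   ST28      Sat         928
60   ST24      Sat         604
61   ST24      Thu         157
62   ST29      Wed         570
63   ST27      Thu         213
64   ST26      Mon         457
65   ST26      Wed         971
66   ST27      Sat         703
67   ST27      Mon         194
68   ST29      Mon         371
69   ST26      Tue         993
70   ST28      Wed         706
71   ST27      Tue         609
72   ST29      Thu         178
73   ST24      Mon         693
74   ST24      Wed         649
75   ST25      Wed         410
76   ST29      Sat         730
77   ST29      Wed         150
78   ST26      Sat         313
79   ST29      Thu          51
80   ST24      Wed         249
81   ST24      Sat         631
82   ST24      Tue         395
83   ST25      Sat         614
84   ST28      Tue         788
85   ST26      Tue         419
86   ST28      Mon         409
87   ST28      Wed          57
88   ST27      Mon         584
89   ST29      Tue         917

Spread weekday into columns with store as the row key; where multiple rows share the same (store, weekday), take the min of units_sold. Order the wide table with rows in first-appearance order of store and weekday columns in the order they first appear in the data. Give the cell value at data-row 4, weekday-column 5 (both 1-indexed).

With rows in first-appearance order of store, row 4 is store=ST25. weekday columns in first-appearance order: Mon, Tue, Sat, Wed, Thu; column 5 is Thu.
Long rows with store=ST25, weekday=Thu: min(418, 852, 375) = 375.

375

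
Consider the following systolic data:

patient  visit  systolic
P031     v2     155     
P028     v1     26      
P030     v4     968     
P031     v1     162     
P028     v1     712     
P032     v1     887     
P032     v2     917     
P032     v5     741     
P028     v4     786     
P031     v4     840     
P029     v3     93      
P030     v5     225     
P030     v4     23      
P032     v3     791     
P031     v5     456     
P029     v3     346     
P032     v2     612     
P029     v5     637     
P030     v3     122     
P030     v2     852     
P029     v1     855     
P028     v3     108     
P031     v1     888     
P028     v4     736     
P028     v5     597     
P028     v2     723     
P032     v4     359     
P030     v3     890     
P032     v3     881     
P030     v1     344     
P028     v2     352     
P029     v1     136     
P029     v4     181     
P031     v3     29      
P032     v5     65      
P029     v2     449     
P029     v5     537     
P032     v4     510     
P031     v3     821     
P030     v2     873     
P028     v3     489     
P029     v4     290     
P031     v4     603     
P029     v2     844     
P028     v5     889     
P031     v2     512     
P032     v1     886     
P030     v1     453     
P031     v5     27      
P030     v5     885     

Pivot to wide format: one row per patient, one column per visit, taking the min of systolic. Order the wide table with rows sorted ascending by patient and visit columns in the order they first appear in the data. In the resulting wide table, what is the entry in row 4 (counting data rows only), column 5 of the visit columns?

With rows sorted ascending by patient, row 4 is patient=P031. visit columns in first-appearance order: v2, v1, v4, v5, v3; column 5 is v3.
Long rows with patient=P031, visit=v3: min(29, 821) = 29.

29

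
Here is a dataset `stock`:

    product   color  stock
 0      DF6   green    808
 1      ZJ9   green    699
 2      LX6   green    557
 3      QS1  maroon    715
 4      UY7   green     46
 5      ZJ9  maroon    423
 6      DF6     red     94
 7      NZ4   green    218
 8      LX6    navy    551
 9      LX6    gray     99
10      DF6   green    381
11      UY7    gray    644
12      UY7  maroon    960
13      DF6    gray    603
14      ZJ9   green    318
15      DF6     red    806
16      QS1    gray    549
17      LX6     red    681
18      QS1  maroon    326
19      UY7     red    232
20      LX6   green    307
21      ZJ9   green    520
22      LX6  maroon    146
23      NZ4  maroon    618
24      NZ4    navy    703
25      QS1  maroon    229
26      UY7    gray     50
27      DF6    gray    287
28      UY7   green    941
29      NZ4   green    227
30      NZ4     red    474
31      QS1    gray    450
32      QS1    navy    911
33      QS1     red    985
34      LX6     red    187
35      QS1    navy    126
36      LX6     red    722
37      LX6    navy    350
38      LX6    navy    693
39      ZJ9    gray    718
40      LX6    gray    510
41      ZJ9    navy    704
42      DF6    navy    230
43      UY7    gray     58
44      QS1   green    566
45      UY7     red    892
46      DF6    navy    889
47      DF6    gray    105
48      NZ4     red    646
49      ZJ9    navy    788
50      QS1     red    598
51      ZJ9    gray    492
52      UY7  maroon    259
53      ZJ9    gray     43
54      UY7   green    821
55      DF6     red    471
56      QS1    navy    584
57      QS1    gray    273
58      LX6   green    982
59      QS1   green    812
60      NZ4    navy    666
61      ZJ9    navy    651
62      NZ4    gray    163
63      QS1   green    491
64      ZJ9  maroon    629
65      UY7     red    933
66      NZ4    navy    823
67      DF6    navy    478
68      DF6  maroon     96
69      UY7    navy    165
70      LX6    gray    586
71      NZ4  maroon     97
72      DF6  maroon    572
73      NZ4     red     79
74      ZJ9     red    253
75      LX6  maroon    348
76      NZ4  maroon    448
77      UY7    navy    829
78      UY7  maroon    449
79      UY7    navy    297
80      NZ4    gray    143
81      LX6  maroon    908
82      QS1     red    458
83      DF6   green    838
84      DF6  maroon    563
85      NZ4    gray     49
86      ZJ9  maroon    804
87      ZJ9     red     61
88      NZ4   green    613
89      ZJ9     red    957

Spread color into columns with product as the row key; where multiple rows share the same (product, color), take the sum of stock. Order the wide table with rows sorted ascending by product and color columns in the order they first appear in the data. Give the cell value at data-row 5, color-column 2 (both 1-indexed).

With rows sorted ascending by product, row 5 is product=UY7. color columns in first-appearance order: green, maroon, red, navy, gray; column 2 is maroon.
Long rows with product=UY7, color=maroon: 960 + 259 + 449 = 1668.

1668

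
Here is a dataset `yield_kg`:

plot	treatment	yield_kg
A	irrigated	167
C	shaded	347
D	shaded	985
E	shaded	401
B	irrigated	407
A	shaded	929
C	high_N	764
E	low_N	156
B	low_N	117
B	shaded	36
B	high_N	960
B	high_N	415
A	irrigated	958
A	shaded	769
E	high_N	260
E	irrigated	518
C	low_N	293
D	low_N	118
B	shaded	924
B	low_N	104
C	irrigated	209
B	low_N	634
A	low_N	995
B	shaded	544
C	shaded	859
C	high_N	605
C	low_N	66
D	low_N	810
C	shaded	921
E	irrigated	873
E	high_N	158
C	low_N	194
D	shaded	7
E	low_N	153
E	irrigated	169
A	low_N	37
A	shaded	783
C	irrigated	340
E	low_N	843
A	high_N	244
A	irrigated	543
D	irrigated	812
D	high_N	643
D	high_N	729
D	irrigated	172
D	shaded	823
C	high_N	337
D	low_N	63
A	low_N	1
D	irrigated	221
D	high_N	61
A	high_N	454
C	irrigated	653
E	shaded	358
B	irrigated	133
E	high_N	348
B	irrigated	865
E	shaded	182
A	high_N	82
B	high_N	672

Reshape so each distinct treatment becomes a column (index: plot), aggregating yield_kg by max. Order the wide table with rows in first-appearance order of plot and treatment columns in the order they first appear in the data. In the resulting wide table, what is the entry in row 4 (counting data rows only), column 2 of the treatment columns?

With rows in first-appearance order of plot, row 4 is plot=E. treatment columns in first-appearance order: irrigated, shaded, high_N, low_N; column 2 is shaded.
Long rows with plot=E, treatment=shaded: max(401, 358, 182) = 401.

401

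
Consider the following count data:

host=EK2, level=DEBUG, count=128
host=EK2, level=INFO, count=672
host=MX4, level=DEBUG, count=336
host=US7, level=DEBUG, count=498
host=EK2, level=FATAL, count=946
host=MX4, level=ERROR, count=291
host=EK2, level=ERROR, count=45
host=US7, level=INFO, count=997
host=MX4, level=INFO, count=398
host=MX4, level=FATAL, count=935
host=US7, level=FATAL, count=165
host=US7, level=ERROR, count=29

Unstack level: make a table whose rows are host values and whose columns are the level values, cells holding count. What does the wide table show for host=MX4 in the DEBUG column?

Wide layout: rows indexed by host, columns are the 4 distinct level values (DEBUG, INFO, FATAL, ERROR).
Cell (host=MX4, level=DEBUG) draws from the long row where host=MX4 and level=DEBUG, which has count=336.

336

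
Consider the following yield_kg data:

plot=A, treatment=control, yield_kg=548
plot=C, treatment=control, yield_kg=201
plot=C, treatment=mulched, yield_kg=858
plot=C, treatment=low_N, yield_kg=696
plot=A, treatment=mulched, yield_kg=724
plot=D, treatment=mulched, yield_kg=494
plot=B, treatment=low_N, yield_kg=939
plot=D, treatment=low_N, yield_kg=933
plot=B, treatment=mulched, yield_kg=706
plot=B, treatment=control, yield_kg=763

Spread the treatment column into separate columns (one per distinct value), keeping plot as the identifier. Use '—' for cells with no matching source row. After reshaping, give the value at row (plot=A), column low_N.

No long-format row has plot=A and treatment=low_N, so the cell is —.

—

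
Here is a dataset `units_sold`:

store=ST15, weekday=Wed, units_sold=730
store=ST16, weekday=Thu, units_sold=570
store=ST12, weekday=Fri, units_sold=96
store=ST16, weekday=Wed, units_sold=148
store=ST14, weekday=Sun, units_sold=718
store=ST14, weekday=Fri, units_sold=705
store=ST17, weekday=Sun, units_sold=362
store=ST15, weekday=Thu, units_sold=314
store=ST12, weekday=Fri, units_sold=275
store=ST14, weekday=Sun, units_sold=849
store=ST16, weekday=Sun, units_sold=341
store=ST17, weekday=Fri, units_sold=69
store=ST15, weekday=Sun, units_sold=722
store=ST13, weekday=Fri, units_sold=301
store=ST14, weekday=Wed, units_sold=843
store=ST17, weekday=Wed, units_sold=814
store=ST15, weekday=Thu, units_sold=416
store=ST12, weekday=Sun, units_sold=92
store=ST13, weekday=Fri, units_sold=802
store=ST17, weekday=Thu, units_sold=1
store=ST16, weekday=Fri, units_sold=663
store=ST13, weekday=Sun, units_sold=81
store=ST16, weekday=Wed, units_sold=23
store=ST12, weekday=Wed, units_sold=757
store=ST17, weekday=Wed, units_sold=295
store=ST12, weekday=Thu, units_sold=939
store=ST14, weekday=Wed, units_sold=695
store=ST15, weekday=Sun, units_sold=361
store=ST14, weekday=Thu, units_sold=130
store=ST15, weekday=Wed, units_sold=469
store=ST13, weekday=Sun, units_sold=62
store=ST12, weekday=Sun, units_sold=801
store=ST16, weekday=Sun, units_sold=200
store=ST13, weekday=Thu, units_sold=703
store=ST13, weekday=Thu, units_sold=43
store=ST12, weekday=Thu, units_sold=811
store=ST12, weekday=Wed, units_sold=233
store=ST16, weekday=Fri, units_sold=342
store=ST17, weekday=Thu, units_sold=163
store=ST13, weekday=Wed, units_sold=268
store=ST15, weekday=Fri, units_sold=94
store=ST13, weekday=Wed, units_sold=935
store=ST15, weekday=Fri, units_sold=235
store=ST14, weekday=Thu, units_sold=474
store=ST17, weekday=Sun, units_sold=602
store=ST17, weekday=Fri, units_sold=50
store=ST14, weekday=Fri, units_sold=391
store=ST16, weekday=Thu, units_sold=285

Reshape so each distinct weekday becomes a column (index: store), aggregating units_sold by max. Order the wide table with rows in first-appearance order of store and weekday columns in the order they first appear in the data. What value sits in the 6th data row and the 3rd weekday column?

802

With rows in first-appearance order of store, row 6 is store=ST13. weekday columns in first-appearance order: Wed, Thu, Fri, Sun; column 3 is Fri.
Long rows with store=ST13, weekday=Fri: max(301, 802) = 802.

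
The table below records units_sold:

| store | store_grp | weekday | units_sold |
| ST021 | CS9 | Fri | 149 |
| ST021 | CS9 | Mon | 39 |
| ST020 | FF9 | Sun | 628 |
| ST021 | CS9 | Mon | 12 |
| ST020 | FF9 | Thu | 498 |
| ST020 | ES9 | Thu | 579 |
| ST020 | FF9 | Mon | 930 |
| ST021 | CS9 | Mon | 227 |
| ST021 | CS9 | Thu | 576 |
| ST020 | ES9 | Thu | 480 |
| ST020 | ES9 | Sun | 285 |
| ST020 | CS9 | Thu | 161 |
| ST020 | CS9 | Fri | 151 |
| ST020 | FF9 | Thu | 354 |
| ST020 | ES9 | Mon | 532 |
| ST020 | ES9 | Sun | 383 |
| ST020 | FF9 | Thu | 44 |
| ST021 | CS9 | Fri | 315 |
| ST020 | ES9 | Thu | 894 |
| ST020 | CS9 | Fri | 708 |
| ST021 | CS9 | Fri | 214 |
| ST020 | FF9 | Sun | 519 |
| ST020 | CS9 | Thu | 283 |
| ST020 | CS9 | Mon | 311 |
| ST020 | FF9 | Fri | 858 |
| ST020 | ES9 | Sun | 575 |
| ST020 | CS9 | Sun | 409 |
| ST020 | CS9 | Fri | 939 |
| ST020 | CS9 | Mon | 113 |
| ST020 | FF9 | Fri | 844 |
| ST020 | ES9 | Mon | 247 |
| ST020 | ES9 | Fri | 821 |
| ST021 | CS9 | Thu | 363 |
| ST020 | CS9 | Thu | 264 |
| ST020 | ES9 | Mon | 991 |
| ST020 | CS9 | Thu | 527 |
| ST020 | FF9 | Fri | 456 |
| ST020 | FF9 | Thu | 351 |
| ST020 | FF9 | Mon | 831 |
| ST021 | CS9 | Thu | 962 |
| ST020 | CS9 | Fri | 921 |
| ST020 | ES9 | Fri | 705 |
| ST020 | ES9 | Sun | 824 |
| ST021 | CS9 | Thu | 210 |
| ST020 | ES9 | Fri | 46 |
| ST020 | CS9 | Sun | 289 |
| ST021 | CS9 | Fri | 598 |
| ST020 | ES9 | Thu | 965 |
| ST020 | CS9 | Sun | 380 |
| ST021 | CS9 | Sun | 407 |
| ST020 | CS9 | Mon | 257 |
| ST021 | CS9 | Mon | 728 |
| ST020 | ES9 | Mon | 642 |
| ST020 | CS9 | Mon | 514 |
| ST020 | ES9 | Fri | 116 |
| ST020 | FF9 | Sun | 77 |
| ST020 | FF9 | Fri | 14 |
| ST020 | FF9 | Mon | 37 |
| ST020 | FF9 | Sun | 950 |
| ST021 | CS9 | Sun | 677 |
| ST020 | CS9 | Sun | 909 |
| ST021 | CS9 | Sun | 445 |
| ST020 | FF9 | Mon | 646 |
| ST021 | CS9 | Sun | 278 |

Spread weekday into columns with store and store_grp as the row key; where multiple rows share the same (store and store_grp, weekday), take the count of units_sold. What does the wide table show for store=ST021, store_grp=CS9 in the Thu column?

Rows with store=ST021, store_grp=CS9 and weekday=Thu: units_sold values are 576, 363, 962, 210.
4 rows match — count = 4.

4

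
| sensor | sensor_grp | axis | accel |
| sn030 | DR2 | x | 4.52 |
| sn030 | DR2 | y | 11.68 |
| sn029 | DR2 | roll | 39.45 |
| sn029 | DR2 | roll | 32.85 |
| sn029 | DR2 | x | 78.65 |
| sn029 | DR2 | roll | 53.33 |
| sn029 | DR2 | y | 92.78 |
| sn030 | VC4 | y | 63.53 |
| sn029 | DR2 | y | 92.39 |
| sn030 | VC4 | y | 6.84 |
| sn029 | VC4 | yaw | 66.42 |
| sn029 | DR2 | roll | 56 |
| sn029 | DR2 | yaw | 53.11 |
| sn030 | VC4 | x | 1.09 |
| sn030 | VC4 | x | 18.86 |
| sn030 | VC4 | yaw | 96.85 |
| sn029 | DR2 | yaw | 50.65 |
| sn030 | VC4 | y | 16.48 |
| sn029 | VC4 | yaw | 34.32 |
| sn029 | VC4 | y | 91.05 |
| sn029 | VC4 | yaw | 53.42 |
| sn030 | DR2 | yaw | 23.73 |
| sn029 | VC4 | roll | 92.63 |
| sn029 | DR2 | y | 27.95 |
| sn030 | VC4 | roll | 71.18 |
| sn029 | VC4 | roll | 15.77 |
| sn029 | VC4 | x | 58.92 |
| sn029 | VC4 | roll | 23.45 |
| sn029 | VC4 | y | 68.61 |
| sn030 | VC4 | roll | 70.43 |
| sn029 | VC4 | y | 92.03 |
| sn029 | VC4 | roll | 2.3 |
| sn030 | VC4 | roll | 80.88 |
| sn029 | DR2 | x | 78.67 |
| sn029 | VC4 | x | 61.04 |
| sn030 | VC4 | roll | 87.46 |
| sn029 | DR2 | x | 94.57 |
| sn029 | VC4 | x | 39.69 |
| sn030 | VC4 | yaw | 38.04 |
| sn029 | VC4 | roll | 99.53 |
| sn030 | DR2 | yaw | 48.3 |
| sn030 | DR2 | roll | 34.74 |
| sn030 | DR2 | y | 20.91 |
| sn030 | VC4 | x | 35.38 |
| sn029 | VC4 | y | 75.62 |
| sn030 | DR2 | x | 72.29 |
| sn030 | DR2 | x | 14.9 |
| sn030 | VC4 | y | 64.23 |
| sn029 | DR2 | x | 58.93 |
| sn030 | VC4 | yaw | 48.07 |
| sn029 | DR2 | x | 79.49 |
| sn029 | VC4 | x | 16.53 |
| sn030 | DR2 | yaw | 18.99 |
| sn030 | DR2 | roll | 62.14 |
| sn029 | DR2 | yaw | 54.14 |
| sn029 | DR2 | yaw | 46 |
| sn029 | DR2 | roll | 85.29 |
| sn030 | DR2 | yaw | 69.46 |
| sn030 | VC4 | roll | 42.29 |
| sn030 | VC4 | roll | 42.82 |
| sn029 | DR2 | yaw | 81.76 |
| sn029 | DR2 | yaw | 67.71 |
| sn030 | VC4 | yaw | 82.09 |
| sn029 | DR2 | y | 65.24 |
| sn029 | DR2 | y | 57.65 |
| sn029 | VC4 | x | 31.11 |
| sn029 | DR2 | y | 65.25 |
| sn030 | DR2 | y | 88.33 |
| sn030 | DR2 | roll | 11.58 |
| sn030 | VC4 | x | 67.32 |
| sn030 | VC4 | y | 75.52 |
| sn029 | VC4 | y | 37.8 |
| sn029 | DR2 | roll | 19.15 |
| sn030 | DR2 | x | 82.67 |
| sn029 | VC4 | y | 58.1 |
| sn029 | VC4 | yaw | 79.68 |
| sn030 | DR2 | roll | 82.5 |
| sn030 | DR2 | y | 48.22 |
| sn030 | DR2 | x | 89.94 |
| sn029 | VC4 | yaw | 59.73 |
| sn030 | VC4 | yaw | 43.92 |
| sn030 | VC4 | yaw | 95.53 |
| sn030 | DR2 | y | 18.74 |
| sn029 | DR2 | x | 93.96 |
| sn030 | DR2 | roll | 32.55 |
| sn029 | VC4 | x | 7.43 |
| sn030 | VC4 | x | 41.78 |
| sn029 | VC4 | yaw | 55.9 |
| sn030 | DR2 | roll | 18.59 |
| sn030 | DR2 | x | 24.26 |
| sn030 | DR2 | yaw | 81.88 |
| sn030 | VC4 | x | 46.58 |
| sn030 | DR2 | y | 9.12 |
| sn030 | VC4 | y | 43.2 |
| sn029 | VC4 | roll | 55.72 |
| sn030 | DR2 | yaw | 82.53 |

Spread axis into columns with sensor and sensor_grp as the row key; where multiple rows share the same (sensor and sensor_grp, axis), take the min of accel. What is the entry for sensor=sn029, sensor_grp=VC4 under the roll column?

Rows with sensor=sn029, sensor_grp=VC4 and axis=roll: accel values are 92.63, 15.77, 23.45, 2.3, 99.53, 55.72.
min(92.63, 15.77, 23.45, 2.3, 99.53, 55.72) = 2.3.

2.3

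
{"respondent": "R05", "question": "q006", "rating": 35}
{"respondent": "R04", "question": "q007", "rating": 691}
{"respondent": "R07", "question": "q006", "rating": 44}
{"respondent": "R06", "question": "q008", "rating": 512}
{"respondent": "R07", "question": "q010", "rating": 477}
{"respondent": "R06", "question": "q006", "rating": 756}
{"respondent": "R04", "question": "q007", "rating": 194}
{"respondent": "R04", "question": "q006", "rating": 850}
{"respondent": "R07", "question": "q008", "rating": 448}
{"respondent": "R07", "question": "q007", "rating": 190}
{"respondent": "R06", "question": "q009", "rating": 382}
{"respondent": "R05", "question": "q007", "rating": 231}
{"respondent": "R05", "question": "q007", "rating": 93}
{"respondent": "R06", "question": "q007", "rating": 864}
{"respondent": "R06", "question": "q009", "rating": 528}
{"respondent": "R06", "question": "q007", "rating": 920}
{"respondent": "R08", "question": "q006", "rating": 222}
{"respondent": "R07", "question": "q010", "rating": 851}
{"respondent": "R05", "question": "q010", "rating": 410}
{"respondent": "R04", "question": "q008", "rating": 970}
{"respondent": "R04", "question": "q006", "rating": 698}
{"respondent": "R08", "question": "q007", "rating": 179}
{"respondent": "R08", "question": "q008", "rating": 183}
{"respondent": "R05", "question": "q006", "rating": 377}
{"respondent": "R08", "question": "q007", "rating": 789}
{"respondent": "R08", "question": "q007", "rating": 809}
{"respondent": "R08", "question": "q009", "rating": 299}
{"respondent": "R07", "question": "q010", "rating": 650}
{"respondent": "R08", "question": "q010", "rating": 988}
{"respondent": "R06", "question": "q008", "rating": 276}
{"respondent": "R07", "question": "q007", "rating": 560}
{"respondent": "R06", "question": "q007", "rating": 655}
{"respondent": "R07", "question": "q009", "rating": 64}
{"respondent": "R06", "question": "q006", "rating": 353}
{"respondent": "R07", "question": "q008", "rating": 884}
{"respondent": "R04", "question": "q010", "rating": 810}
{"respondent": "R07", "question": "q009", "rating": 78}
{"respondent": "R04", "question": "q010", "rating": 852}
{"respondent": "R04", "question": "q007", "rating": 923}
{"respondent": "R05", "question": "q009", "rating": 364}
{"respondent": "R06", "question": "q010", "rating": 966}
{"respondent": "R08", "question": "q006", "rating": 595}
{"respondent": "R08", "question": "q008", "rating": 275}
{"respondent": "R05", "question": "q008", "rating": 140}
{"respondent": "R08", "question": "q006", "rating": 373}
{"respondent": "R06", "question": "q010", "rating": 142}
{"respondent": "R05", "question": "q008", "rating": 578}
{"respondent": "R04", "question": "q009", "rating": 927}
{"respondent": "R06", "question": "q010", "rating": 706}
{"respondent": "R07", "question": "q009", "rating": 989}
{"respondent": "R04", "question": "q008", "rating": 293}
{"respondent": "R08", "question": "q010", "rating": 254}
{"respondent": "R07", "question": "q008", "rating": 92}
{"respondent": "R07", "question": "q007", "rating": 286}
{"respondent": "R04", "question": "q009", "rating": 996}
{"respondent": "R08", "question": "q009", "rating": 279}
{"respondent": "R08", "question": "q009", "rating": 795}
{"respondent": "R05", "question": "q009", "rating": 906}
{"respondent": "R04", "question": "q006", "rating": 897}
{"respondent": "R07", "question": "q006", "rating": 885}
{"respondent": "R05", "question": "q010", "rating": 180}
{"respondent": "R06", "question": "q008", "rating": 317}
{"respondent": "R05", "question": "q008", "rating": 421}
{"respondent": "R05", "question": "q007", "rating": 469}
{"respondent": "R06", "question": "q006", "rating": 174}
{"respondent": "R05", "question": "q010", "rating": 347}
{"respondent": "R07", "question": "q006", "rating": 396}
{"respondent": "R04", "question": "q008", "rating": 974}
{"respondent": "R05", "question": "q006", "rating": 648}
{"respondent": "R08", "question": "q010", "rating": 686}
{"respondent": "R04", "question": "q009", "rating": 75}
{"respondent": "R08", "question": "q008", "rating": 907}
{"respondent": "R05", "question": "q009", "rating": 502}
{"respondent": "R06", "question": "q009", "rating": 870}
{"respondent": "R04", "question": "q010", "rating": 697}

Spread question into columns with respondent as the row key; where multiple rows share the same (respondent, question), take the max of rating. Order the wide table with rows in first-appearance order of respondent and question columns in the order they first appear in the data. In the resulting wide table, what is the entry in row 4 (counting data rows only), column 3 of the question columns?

With rows in first-appearance order of respondent, row 4 is respondent=R06. question columns in first-appearance order: q006, q007, q008, q010, q009; column 3 is q008.
Long rows with respondent=R06, question=q008: max(512, 276, 317) = 512.

512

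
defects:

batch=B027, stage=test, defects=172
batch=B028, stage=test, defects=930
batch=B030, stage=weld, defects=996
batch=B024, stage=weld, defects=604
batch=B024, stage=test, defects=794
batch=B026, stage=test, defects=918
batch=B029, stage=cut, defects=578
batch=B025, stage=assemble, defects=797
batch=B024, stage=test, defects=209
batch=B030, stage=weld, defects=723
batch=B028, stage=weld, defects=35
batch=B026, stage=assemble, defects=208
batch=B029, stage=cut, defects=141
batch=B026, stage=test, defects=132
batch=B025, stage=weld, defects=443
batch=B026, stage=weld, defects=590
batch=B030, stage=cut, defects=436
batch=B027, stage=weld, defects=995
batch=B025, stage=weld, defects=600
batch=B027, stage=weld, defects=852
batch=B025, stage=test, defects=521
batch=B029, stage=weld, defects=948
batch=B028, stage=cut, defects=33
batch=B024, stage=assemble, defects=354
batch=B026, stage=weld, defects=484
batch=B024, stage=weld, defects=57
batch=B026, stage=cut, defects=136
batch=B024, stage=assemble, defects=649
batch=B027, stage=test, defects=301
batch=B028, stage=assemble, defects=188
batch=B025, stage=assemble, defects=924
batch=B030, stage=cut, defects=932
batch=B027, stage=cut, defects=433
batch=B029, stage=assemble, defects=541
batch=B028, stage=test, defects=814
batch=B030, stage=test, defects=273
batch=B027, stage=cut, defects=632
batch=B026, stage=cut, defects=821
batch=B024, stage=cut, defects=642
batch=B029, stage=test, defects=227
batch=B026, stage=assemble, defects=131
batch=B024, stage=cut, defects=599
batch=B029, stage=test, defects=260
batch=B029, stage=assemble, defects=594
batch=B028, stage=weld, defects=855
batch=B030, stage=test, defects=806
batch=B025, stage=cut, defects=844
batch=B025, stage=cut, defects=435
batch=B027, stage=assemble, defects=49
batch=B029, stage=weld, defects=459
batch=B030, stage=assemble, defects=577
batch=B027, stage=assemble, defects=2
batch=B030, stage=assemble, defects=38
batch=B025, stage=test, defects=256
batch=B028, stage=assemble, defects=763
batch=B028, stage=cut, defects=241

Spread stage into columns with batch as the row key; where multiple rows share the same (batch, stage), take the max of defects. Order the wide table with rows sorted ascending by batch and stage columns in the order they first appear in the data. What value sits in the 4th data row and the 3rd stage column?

632

With rows sorted ascending by batch, row 4 is batch=B027. stage columns in first-appearance order: test, weld, cut, assemble; column 3 is cut.
Long rows with batch=B027, stage=cut: max(433, 632) = 632.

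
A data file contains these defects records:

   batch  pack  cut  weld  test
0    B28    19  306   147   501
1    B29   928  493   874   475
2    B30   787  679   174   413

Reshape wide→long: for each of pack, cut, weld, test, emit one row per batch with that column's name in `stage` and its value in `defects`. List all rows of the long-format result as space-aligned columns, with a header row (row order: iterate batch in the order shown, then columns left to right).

Each (batch, column) pair becomes one row: 3 × 4 = 12 rows.
For example, (B28, pack) → defects=19.

batch  stage  defects
B28    pack   19     
B28    cut    306    
B28    weld   147    
B28    test   501    
B29    pack   928    
B29    cut    493    
B29    weld   874    
B29    test   475    
B30    pack   787    
B30    cut    679    
B30    weld   174    
B30    test   413    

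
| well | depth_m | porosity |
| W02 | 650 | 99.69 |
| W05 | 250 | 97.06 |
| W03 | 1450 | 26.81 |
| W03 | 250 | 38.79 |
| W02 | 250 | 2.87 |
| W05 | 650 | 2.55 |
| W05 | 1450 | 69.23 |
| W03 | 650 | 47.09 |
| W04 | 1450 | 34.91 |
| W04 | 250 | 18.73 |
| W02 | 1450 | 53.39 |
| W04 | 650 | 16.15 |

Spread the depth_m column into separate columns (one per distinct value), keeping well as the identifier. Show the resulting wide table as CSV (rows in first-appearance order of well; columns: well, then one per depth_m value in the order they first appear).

well,650,250,1450
W02,99.69,2.87,53.39
W05,2.55,97.06,69.23
W03,47.09,38.79,26.81
W04,16.15,18.73,34.91

Columns: well plus the 3 distinct depth_m values (650, 250, 1450).
For example, row W02 column 650 takes porosity=99.69 from the long row (W02, 650).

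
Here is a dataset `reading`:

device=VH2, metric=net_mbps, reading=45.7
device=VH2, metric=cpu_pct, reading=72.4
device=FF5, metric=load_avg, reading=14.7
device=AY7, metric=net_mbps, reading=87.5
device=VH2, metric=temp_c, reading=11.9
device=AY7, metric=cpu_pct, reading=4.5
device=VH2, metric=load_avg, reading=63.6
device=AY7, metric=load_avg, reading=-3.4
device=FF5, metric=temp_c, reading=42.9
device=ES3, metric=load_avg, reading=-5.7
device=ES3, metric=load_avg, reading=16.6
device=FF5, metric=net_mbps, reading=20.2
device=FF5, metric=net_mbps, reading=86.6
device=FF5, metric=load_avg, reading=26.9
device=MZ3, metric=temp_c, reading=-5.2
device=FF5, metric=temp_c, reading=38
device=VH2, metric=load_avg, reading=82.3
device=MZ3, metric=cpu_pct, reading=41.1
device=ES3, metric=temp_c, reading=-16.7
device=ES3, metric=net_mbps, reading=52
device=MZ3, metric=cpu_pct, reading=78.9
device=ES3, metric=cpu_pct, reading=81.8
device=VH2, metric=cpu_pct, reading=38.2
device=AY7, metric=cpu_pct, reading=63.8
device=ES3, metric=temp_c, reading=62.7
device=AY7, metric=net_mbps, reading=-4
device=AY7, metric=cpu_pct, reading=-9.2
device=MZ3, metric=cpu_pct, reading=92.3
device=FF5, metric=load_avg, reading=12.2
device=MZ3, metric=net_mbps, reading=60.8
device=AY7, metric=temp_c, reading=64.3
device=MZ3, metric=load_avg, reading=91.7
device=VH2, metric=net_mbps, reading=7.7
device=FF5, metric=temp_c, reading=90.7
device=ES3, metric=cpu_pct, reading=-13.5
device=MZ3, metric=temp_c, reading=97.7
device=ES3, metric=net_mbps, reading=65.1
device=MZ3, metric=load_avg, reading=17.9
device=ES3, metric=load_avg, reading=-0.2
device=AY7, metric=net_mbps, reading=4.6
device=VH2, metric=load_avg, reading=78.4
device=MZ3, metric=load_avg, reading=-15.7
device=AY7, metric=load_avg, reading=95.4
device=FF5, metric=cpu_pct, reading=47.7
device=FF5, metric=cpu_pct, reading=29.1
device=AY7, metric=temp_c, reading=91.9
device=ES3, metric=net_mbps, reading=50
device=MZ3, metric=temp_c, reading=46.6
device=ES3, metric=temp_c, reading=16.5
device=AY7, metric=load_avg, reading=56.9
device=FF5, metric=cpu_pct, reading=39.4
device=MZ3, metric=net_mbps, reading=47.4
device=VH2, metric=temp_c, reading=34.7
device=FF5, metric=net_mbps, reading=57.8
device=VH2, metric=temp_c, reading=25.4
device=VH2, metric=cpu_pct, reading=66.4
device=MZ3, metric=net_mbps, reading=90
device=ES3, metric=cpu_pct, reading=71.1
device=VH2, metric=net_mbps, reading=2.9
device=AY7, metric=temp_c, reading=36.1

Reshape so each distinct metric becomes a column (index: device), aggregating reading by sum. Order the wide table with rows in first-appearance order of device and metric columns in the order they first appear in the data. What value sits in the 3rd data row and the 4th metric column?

With rows in first-appearance order of device, row 3 is device=AY7. metric columns in first-appearance order: net_mbps, cpu_pct, load_avg, temp_c; column 4 is temp_c.
Long rows with device=AY7, metric=temp_c: 64.3 + 91.9 + 36.1 = 192.3.

192.3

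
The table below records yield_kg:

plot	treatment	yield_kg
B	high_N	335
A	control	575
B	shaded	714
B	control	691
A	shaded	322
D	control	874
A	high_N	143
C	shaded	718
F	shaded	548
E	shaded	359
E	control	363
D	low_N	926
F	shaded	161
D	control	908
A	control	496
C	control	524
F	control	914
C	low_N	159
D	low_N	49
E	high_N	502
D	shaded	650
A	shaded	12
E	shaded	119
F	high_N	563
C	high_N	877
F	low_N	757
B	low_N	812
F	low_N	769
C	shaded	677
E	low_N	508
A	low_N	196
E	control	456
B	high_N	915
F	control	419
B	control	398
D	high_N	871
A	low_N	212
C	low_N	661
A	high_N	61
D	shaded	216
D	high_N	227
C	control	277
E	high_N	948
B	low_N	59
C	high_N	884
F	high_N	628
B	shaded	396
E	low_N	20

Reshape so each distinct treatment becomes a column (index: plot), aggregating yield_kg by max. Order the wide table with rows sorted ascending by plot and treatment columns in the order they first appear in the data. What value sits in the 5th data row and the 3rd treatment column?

359

With rows sorted ascending by plot, row 5 is plot=E. treatment columns in first-appearance order: high_N, control, shaded, low_N; column 3 is shaded.
Long rows with plot=E, treatment=shaded: max(359, 119) = 359.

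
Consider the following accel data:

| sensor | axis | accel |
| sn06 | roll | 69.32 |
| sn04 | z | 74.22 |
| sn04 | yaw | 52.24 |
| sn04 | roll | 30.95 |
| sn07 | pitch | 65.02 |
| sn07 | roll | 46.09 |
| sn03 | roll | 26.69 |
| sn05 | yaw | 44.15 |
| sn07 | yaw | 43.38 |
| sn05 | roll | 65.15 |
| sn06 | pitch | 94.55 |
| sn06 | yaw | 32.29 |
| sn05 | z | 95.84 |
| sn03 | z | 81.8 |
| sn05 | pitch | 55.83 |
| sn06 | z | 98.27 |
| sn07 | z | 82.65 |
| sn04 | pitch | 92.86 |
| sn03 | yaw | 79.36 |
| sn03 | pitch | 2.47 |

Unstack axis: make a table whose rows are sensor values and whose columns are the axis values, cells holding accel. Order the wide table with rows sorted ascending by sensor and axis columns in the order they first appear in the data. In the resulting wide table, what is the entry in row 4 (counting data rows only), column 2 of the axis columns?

98.27

With rows sorted ascending by sensor, row 4 is sensor=sn06. axis columns in first-appearance order: roll, z, yaw, pitch; column 2 is z.
Long rows with sensor=sn06, axis=z: accel = 98.27.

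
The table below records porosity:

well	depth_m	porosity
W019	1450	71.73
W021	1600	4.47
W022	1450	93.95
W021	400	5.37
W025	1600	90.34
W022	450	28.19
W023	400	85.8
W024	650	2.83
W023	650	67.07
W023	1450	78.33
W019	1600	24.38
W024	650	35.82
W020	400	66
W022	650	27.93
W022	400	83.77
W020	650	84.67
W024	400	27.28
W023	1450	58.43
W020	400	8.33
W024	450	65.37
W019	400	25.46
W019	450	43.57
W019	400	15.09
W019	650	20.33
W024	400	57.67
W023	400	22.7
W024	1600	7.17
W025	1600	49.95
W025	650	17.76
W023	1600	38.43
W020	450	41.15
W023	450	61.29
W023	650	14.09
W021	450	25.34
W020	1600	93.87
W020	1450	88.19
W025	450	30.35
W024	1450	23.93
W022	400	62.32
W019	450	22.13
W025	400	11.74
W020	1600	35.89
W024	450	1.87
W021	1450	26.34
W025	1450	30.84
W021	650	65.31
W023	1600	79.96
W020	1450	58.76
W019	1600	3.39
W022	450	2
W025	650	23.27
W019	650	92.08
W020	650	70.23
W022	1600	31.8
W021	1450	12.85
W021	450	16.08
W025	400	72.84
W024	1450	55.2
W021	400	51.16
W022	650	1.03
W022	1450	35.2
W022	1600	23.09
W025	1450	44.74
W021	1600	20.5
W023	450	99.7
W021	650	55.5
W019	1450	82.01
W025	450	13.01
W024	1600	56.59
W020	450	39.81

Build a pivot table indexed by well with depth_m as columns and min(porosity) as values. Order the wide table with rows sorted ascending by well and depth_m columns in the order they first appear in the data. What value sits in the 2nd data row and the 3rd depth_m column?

8.33

With rows sorted ascending by well, row 2 is well=W020. depth_m columns in first-appearance order: 1450, 1600, 400, 450, 650; column 3 is 400.
Long rows with well=W020, depth_m=400: min(66, 8.33) = 8.33.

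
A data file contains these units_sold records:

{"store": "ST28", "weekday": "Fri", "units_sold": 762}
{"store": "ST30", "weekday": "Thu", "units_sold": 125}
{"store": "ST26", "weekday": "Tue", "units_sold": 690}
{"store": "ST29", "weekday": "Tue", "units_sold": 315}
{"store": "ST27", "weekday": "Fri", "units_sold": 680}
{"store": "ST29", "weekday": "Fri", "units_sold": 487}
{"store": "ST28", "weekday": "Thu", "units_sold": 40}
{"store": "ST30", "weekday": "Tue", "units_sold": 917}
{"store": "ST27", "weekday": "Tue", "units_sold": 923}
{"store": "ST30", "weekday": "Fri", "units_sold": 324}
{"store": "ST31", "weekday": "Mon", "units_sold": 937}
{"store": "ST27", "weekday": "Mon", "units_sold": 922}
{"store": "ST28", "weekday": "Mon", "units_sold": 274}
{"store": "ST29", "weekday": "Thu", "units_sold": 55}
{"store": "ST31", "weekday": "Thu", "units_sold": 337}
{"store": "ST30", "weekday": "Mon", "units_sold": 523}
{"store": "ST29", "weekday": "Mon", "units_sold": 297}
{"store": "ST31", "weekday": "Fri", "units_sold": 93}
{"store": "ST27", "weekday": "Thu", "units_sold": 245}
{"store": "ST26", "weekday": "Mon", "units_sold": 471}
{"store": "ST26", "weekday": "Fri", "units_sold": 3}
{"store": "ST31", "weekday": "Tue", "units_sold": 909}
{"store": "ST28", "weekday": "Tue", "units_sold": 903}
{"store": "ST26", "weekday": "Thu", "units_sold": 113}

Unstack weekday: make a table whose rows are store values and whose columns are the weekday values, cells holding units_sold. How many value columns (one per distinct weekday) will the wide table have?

4

4 distinct weekday values: Tue, Mon, Thu, Fri.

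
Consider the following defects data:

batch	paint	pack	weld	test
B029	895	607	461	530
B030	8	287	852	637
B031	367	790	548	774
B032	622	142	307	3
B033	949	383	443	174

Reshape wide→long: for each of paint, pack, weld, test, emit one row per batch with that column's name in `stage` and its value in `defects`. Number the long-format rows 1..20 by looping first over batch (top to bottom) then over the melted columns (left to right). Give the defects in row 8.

637

20 rows total (5 × 4). Row 8: index ⌊(8-1)/4⌋ = 1 into batch → B030; (8-1) mod 4 = 3 into the melted columns → test.
So row 8 is (B030, test, 637); defects = 637.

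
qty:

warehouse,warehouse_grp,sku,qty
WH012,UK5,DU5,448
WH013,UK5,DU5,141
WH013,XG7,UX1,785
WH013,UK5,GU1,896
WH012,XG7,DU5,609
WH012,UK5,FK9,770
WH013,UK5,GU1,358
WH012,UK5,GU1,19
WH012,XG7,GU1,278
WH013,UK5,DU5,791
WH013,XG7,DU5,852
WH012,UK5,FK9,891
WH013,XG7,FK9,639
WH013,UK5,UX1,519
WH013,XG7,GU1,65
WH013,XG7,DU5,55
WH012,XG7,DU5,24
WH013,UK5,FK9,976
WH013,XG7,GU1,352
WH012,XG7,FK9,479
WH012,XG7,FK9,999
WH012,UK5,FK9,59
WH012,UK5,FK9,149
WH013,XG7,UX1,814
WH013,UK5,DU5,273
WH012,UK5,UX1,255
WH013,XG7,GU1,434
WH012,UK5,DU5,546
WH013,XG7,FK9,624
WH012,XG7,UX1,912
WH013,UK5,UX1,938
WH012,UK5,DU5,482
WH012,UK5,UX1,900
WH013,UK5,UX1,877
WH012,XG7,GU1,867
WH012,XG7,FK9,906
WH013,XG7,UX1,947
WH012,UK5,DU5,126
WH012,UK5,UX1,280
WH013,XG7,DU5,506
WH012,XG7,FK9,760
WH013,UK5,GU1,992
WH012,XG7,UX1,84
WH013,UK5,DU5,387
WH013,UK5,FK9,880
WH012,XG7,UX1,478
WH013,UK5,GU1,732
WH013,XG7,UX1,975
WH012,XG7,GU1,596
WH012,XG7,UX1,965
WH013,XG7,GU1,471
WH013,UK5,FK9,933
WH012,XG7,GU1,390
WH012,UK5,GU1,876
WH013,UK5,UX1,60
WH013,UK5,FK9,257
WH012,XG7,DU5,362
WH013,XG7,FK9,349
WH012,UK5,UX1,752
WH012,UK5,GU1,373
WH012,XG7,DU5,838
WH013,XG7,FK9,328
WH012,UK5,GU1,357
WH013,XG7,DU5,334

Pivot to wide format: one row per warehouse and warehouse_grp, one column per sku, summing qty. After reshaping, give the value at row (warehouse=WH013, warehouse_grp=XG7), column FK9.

1940

Rows with warehouse=WH013, warehouse_grp=XG7 and sku=FK9: qty values are 639, 624, 349, 328.
639 + 624 + 349 + 328 = 1940.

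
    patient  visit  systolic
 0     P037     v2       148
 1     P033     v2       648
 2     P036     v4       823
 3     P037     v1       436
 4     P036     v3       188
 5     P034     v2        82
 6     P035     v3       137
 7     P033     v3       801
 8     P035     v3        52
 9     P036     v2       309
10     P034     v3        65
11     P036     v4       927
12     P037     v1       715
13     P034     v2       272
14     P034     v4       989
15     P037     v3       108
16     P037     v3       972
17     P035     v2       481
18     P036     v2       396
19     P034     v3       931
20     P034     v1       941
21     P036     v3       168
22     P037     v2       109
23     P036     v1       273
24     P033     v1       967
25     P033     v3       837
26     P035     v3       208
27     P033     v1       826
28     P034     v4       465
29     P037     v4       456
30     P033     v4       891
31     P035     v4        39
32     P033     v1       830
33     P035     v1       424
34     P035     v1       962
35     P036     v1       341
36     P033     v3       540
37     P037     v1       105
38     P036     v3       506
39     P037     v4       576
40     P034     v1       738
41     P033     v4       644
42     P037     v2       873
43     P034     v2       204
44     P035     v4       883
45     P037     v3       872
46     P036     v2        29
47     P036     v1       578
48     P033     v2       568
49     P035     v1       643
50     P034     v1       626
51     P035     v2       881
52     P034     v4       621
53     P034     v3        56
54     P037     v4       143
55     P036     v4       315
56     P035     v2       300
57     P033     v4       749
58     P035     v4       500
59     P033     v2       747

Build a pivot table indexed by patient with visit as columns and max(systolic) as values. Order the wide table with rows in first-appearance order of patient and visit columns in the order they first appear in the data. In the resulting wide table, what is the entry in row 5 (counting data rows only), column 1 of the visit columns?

With rows in first-appearance order of patient, row 5 is patient=P035. visit columns in first-appearance order: v2, v4, v1, v3; column 1 is v2.
Long rows with patient=P035, visit=v2: max(481, 881, 300) = 881.

881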